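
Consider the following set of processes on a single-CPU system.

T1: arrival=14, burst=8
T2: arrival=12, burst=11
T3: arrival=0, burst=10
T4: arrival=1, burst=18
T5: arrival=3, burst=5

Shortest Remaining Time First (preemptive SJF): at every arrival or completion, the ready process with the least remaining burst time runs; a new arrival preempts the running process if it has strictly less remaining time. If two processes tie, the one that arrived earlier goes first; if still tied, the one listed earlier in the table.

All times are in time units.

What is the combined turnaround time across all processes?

Timeline: | T3 0-3 | T5 3-8 | T3 8-15 | T1 15-23 | T2 23-34 | T4 34-52 |
Completion: T1=23  T2=34  T3=15  T4=52  T5=8
Turnaround (C−A): T1=9  T2=22  T3=15  T4=51  T5=5
Turnaround = completion − arrival: T1=9, T2=22, T3=15, T4=51, T5=5
Total turnaround = 9 + 22 + 15 + 51 + 5 = 102

102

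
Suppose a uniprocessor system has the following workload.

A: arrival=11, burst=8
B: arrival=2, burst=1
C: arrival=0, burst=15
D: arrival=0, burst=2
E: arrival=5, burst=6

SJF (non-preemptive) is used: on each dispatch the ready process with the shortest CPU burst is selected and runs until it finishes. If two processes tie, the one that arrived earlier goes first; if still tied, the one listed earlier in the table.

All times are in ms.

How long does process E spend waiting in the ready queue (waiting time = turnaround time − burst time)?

13

Gantt: | D 0-2 | B 2-3 | C 3-18 | E 18-24 | A 24-32 |
Completion: A=32  B=3  C=18  D=2  E=24
Waiting(E) = turnaround − burst = 19 − 6 = 13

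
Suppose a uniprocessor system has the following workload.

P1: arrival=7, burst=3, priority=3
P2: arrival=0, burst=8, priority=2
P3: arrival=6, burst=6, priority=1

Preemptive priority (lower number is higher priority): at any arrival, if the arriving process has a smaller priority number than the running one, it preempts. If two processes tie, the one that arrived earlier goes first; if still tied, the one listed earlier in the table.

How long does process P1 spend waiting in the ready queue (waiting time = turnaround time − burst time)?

Gantt: | P2 0-6 | P3 6-12 | P2 12-14 | P1 14-17 |
Completion: P1=17  P2=14  P3=12
Turnaround (C−A): P1=10  P2=14  P3=6
Waiting(P1) = turnaround − burst = 10 − 3 = 7

7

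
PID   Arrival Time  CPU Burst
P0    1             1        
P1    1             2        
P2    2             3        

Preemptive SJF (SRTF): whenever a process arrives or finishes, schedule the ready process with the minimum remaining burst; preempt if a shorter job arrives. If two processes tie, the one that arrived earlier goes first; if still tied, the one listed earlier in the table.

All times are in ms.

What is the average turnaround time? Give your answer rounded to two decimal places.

Gantt: | idle 0-1 | P0 1-2 | P1 2-4 | P2 4-7 |
Completion: P0=2  P1=4  P2=7
Turnaround (C−A): P0=1  P1=3  P2=5
Turnaround times: P0=1, P1=3, P2=5
Average turnaround = (1+3+5) / 3 = 9/3 = 3.00

3.00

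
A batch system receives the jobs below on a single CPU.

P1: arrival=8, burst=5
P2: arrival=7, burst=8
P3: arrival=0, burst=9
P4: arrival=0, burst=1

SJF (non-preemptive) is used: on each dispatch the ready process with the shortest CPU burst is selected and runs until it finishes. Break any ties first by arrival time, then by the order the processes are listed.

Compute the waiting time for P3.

1

Timeline: | P4 0-1 | P3 1-10 | P1 10-15 | P2 15-23 |
Completion: P1=15  P2=23  P3=10  P4=1
Turnaround (C−A): P1=7  P2=16  P3=10  P4=1
Waiting(P3) = turnaround − burst = 10 − 9 = 1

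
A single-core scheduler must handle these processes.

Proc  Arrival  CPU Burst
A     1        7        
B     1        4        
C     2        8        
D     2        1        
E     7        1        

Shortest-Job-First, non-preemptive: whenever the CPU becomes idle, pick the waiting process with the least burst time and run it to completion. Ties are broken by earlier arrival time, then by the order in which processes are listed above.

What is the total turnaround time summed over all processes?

Timeline: | idle 0-1 | B 1-5 | D 5-6 | A 6-13 | E 13-14 | C 14-22 |
Completion: A=13  B=5  C=22  D=6  E=14
Turnaround (C−A): A=12  B=4  C=20  D=4  E=7
Turnaround = completion − arrival: A=12, B=4, C=20, D=4, E=7
Total turnaround = 12 + 4 + 20 + 4 + 7 = 47

47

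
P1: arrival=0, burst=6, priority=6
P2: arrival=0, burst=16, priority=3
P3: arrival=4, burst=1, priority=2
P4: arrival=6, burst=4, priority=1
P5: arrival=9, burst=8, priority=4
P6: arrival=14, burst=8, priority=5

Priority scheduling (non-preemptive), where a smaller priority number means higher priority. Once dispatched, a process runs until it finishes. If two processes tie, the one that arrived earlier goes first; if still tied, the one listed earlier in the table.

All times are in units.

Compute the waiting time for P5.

Gantt: | P2 0-16 | P4 16-20 | P3 20-21 | P5 21-29 | P6 29-37 | P1 37-43 |
Completion: P1=43  P2=16  P3=21  P4=20  P5=29  P6=37
Turnaround (C−A): P1=43  P2=16  P3=17  P4=14  P5=20  P6=23
Waiting(P5) = turnaround − burst = 20 − 8 = 12

12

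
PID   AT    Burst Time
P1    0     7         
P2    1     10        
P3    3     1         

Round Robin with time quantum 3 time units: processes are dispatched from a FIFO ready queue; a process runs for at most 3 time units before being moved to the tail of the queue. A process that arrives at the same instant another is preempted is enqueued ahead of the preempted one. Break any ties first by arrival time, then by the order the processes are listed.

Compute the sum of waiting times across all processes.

Gantt: | P1 0-3 | P2 3-6 | P3 6-7 | P1 7-10 | P2 10-13 | P1 13-14 | P2 14-18 |
Completion: P1=14  P2=18  P3=7
Waiting = turnaround − burst: P1=7, P2=7, P3=3
Total waiting = 7 + 7 + 3 = 17

17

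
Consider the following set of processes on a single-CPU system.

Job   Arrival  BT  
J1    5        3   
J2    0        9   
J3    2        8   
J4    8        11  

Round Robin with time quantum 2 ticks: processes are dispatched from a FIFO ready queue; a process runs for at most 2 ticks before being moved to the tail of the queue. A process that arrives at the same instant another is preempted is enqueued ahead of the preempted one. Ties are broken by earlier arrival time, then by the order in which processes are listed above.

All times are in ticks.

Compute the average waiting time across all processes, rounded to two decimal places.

12.25

Timeline: | J2 0-2 | J3 2-4 | J2 4-6 | J3 6-8 | J1 8-10 | J2 10-12 | J4 12-14 | J3 14-16 | J1 16-17 | J2 17-19 | J4 19-21 | J3 21-23 | J2 23-24 | J4 24-31 |
Completion: J1=17  J2=24  J3=23  J4=31
Turnaround (C−A): J1=12  J2=24  J3=21  J4=23
Waiting times: J1=9, J2=15, J3=13, J4=12
Average waiting = (9+15+13+12) / 4 = 49/4 = 12.25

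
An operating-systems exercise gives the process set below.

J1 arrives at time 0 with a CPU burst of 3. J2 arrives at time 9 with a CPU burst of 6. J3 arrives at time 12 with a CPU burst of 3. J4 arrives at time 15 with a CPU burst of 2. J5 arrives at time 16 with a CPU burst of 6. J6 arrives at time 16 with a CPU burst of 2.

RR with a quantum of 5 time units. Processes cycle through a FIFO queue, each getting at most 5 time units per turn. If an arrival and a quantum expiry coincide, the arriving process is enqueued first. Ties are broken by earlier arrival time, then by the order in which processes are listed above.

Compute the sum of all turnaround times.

45

Schedule: | J1 0-3 | idle 3-9 | J2 9-14 | J3 14-17 | J2 17-18 | J4 18-20 | J5 20-25 | J6 25-27 | J5 27-28 |
Completion: J1=3  J2=18  J3=17  J4=20  J5=28  J6=27
Turnaround = completion − arrival: J1=3, J2=9, J3=5, J4=5, J5=12, J6=11
Total turnaround = 3 + 9 + 5 + 5 + 12 + 11 = 45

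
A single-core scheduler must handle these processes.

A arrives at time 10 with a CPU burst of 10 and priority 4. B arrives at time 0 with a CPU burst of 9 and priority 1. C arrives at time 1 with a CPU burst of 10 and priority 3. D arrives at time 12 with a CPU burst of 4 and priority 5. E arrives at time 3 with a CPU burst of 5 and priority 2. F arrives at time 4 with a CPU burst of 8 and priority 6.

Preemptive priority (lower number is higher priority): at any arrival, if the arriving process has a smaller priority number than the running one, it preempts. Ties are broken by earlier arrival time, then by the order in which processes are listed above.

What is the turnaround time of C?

Gantt: | B 0-9 | E 9-14 | C 14-24 | A 24-34 | D 34-38 | F 38-46 |
Completion: A=34  B=9  C=24  D=38  E=14  F=46
Turnaround(C) = completion − arrival = 24 − 1 = 23

23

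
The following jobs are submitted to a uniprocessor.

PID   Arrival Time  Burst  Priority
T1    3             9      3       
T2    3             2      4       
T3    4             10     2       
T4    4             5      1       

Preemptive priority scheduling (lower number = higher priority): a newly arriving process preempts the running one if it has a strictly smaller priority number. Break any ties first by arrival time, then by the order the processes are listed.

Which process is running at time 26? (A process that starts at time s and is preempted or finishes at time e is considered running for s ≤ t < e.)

T1

Schedule: | idle 0-3 | T1 3-4 | T4 4-9 | T3 9-19 | T1 19-27 | T2 27-29 |
Completion: T1=27  T2=29  T3=19  T4=9
Turnaround (C−A): T1=24  T2=26  T3=15  T4=5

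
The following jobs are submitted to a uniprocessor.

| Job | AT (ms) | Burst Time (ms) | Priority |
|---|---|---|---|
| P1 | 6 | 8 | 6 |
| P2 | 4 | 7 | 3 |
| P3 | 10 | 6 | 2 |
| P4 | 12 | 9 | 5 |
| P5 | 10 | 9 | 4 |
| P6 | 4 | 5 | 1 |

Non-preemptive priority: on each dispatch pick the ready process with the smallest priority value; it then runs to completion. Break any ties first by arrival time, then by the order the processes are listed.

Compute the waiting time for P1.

Timeline: | idle 0-4 | P6 4-9 | P2 9-16 | P3 16-22 | P5 22-31 | P4 31-40 | P1 40-48 |
Completion: P1=48  P2=16  P3=22  P4=40  P5=31  P6=9
Turnaround (C−A): P1=42  P2=12  P3=12  P4=28  P5=21  P6=5
Waiting(P1) = turnaround − burst = 42 − 8 = 34

34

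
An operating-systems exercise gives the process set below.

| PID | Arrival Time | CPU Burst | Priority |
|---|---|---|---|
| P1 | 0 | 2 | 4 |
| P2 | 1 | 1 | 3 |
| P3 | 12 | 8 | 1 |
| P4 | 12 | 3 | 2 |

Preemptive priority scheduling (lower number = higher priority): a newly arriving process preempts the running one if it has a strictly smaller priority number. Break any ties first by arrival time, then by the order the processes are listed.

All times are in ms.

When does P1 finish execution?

3

Schedule: | P1 0-1 | P2 1-2 | P1 2-3 | idle 3-12 | P3 12-20 | P4 20-23 |
Completion: P1=3  P2=2  P3=20  P4=23
Turnaround (C−A): P1=3  P2=1  P3=8  P4=11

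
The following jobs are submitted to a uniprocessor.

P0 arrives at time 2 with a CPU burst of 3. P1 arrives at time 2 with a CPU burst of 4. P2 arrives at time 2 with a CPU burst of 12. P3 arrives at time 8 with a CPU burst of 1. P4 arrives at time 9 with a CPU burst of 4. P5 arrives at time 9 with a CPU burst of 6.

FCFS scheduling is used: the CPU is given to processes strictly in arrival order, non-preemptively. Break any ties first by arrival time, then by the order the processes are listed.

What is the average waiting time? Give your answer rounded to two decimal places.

8.83

Gantt: | idle 0-2 | P0 2-5 | P1 5-9 | P2 9-21 | P3 21-22 | P4 22-26 | P5 26-32 |
Completion: P0=5  P1=9  P2=21  P3=22  P4=26  P5=32
Turnaround (C−A): P0=3  P1=7  P2=19  P3=14  P4=17  P5=23
Waiting times: P0=0, P1=3, P2=7, P3=13, P4=13, P5=17
Average waiting = (0+3+7+13+13+17) / 6 = 53/6 = 8.83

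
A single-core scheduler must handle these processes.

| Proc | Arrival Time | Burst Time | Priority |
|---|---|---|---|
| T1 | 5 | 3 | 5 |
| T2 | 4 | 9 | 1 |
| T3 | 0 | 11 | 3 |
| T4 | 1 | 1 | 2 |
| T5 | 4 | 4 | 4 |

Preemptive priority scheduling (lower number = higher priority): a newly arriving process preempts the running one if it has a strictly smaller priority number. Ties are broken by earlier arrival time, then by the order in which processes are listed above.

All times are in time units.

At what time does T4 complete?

Gantt: | T3 0-1 | T4 1-2 | T3 2-4 | T2 4-13 | T3 13-21 | T5 21-25 | T1 25-28 |
Completion: T1=28  T2=13  T3=21  T4=2  T5=25
Turnaround (C−A): T1=23  T2=9  T3=21  T4=1  T5=21

2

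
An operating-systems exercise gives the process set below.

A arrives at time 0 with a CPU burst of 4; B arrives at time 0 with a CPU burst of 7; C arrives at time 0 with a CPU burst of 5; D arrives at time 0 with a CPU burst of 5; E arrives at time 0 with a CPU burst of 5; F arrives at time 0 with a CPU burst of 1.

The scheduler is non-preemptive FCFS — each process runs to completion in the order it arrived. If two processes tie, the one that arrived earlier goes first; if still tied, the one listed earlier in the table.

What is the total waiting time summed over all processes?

78

Timeline: | A 0-4 | B 4-11 | C 11-16 | D 16-21 | E 21-26 | F 26-27 |
Completion: A=4  B=11  C=16  D=21  E=26  F=27
Waiting = turnaround − burst: A=0, B=4, C=11, D=16, E=21, F=26
Total waiting = 0 + 4 + 11 + 16 + 21 + 26 = 78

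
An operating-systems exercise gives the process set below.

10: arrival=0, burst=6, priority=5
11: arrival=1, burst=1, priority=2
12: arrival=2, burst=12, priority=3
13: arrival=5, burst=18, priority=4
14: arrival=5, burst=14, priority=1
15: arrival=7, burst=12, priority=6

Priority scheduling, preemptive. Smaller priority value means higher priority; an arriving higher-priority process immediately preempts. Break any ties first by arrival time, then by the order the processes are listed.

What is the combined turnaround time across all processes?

189

Timeline: | 10 0-1 | 11 1-2 | 12 2-5 | 14 5-19 | 12 19-28 | 13 28-46 | 10 46-51 | 15 51-63 |
Completion: 10=51  11=2  12=28  13=46  14=19  15=63
Turnaround (C−A): 10=51  11=1  12=26  13=41  14=14  15=56
Turnaround = completion − arrival: 10=51, 11=1, 12=26, 13=41, 14=14, 15=56
Total turnaround = 51 + 1 + 26 + 41 + 14 + 56 = 189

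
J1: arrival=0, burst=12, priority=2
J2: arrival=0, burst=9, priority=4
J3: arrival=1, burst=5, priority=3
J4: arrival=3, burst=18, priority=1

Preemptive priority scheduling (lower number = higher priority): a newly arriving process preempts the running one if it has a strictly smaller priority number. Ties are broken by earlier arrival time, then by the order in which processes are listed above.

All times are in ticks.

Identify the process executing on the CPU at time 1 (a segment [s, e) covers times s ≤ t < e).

Schedule: | J1 0-3 | J4 3-21 | J1 21-30 | J3 30-35 | J2 35-44 |
Completion: J1=30  J2=44  J3=35  J4=21
Turnaround (C−A): J1=30  J2=44  J3=34  J4=18

J1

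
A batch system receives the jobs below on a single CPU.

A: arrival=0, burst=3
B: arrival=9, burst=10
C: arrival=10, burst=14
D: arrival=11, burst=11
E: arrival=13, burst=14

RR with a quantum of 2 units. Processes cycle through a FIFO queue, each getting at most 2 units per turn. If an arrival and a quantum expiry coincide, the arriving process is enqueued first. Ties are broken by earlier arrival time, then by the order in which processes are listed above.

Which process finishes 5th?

E

Schedule: | A 0-3 | idle 3-9 | B 9-11 | C 11-13 | D 13-15 | B 15-17 | E 17-19 | C 19-21 | D 21-23 | B 23-25 | E 25-27 | C 27-29 | D 29-31 | B 31-33 | E 33-35 | C 35-37 | D 37-39 | B 39-41 | E 41-43 | C 43-45 | D 45-47 | E 47-49 | C 49-51 | D 51-52 | E 52-54 | C 54-56 | E 56-58 |
Completion: A=3  B=41  C=56  D=52  E=58
Finish order: A → B → D → C → E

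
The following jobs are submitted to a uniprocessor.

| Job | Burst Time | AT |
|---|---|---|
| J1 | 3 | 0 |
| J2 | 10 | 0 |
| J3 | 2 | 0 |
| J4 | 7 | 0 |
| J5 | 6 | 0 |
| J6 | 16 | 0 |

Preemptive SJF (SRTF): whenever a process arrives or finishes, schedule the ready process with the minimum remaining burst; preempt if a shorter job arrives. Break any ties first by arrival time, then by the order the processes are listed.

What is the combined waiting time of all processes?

64

Schedule: | J3 0-2 | J1 2-5 | J5 5-11 | J4 11-18 | J2 18-28 | J6 28-44 |
Completion: J1=5  J2=28  J3=2  J4=18  J5=11  J6=44
Turnaround (C−A): J1=5  J2=28  J3=2  J4=18  J5=11  J6=44
Waiting = turnaround − burst: J1=2, J2=18, J3=0, J4=11, J5=5, J6=28
Total waiting = 2 + 18 + 0 + 11 + 5 + 28 = 64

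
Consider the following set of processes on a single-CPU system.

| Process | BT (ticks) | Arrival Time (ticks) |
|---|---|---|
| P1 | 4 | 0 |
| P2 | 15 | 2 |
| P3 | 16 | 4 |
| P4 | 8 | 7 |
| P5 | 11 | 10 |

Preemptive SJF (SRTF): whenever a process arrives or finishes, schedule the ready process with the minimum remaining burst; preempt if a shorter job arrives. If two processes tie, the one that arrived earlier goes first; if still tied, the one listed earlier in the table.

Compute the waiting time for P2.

21

Schedule: | P1 0-4 | P2 4-7 | P4 7-15 | P5 15-26 | P2 26-38 | P3 38-54 |
Completion: P1=4  P2=38  P3=54  P4=15  P5=26
Waiting(P2) = turnaround − burst = 36 − 15 = 21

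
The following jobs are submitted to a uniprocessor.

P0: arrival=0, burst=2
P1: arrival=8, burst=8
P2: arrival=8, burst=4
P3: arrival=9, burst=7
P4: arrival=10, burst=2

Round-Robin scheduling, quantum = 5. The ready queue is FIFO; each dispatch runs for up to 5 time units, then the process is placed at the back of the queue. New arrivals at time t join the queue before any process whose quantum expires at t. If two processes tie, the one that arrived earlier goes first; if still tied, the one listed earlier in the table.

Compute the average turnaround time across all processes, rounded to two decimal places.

Timeline: | P0 0-2 | idle 2-8 | P1 8-13 | P2 13-17 | P3 17-22 | P4 22-24 | P1 24-27 | P3 27-29 |
Completion: P0=2  P1=27  P2=17  P3=29  P4=24
Turnaround (C−A): P0=2  P1=19  P2=9  P3=20  P4=14
Turnaround times: P0=2, P1=19, P2=9, P3=20, P4=14
Average turnaround = (2+19+9+20+14) / 5 = 64/5 = 12.80

12.80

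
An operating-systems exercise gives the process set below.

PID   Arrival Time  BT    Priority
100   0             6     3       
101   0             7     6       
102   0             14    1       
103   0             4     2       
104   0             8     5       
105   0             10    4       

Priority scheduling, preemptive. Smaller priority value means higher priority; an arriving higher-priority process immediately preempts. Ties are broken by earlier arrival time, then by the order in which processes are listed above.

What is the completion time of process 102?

Gantt: | 102 0-14 | 103 14-18 | 100 18-24 | 105 24-34 | 104 34-42 | 101 42-49 |
Completion: 100=24  101=49  102=14  103=18  104=42  105=34
Turnaround (C−A): 100=24  101=49  102=14  103=18  104=42  105=34

14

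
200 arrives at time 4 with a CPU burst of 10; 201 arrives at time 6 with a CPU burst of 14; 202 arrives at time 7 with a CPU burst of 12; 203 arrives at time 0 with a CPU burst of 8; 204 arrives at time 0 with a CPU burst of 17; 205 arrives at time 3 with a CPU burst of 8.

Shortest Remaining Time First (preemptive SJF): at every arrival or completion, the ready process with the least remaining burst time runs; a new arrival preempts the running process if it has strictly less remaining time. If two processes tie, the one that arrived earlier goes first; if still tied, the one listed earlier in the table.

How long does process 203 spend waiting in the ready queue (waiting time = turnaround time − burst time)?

0

Timeline: | 203 0-8 | 205 8-16 | 200 16-26 | 202 26-38 | 201 38-52 | 204 52-69 |
Completion: 200=26  201=52  202=38  203=8  204=69  205=16
Turnaround (C−A): 200=22  201=46  202=31  203=8  204=69  205=13
Waiting(203) = turnaround − burst = 8 − 8 = 0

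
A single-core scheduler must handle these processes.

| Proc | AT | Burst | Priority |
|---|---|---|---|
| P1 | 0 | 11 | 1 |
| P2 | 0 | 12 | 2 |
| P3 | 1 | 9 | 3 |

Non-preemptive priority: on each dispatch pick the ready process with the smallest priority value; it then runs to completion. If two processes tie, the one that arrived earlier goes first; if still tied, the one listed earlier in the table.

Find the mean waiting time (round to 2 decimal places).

Timeline: | P1 0-11 | P2 11-23 | P3 23-32 |
Completion: P1=11  P2=23  P3=32
Turnaround (C−A): P1=11  P2=23  P3=31
Waiting times: P1=0, P2=11, P3=22
Average waiting = (0+11+22) / 3 = 33/3 = 11.00

11.00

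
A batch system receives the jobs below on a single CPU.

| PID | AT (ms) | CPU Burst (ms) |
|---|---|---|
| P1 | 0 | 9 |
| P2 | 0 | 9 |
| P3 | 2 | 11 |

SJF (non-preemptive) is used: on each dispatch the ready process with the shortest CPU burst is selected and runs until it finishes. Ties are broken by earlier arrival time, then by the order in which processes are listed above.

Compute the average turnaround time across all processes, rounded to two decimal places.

18.00

Schedule: | P1 0-9 | P2 9-18 | P3 18-29 |
Completion: P1=9  P2=18  P3=29
Turnaround times: P1=9, P2=18, P3=27
Average turnaround = (9+18+27) / 3 = 54/3 = 18.00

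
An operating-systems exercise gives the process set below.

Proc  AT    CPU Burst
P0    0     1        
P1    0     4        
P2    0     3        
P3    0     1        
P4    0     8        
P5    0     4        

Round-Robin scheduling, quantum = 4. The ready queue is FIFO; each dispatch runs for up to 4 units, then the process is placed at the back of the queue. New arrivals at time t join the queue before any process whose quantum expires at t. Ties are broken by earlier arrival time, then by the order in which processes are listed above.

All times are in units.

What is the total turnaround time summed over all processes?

Timeline: | P0 0-1 | P1 1-5 | P2 5-8 | P3 8-9 | P4 9-13 | P5 13-17 | P4 17-21 |
Completion: P0=1  P1=5  P2=8  P3=9  P4=21  P5=17
Turnaround (C−A): P0=1  P1=5  P2=8  P3=9  P4=21  P5=17
Turnaround = completion − arrival: P0=1, P1=5, P2=8, P3=9, P4=21, P5=17
Total turnaround = 1 + 5 + 8 + 9 + 21 + 17 = 61

61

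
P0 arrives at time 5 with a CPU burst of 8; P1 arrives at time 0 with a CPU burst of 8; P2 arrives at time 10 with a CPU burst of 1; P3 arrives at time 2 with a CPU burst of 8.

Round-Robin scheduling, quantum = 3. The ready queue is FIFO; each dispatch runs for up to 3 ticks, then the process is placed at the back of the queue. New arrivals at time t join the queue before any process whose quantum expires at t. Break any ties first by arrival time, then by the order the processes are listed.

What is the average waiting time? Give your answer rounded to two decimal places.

Schedule: | P1 0-3 | P3 3-6 | P1 6-9 | P0 9-12 | P3 12-15 | P1 15-17 | P2 17-18 | P0 18-21 | P3 21-23 | P0 23-25 |
Completion: P0=25  P1=17  P2=18  P3=23
Waiting times: P0=12, P1=9, P2=7, P3=13
Average waiting = (12+9+7+13) / 4 = 41/4 = 10.25

10.25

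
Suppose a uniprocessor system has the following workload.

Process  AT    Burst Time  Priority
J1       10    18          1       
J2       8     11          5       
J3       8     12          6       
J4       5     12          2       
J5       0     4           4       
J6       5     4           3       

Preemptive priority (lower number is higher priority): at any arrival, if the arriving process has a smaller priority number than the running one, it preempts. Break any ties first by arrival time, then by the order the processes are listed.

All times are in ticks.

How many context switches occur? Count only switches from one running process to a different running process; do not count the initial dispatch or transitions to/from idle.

Schedule: | J5 0-4 | idle 4-5 | J4 5-10 | J1 10-28 | J4 28-35 | J6 35-39 | J2 39-50 | J3 50-62 |
Completion: J1=28  J2=50  J3=62  J4=35  J5=4  J6=39

5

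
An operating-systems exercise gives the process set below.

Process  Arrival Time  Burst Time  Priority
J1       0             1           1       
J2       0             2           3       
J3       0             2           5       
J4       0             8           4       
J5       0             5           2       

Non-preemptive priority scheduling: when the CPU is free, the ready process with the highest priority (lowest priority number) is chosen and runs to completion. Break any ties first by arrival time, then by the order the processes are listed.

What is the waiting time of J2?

Timeline: | J1 0-1 | J5 1-6 | J2 6-8 | J4 8-16 | J3 16-18 |
Completion: J1=1  J2=8  J3=18  J4=16  J5=6
Turnaround (C−A): J1=1  J2=8  J3=18  J4=16  J5=6
Waiting(J2) = turnaround − burst = 8 − 2 = 6

6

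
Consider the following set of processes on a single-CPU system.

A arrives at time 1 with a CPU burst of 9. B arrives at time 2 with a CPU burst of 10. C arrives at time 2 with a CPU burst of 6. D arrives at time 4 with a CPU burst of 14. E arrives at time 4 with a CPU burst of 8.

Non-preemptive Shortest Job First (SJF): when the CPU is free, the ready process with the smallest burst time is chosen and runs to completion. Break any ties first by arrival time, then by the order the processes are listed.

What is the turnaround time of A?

9

Timeline: | idle 0-1 | A 1-10 | C 10-16 | E 16-24 | B 24-34 | D 34-48 |
Completion: A=10  B=34  C=16  D=48  E=24
Turnaround(A) = completion − arrival = 10 − 1 = 9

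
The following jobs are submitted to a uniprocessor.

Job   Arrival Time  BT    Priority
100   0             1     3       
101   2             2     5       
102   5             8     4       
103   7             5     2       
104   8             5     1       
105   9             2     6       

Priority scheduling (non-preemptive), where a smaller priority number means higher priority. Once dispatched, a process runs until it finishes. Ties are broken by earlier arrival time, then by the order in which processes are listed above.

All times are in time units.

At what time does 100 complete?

Schedule: | 100 0-1 | idle 1-2 | 101 2-4 | idle 4-5 | 102 5-13 | 104 13-18 | 103 18-23 | 105 23-25 |
Completion: 100=1  101=4  102=13  103=23  104=18  105=25
Turnaround (C−A): 100=1  101=2  102=8  103=16  104=10  105=16

1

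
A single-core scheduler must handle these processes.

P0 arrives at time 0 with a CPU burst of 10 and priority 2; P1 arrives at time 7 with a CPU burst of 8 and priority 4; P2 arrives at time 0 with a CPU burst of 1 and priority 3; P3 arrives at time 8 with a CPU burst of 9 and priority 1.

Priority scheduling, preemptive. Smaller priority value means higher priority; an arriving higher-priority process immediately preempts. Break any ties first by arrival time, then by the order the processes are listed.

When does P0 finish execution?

19

Timeline: | P0 0-8 | P3 8-17 | P0 17-19 | P2 19-20 | P1 20-28 |
Completion: P0=19  P1=28  P2=20  P3=17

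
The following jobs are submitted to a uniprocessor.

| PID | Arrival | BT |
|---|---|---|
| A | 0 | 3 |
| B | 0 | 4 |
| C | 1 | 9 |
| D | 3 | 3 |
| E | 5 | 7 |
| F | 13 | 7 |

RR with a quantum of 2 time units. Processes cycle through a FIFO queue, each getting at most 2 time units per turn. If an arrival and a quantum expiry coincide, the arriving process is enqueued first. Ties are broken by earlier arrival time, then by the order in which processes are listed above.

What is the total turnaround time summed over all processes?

Timeline: | A 0-2 | B 2-4 | C 4-6 | A 6-7 | D 7-9 | B 9-11 | E 11-13 | C 13-15 | D 15-16 | F 16-18 | E 18-20 | C 20-22 | F 22-24 | E 24-26 | C 26-28 | F 28-30 | E 30-31 | C 31-32 | F 32-33 |
Completion: A=7  B=11  C=32  D=16  E=31  F=33
Turnaround (C−A): A=7  B=11  C=31  D=13  E=26  F=20
Turnaround = completion − arrival: A=7, B=11, C=31, D=13, E=26, F=20
Total turnaround = 7 + 11 + 31 + 13 + 26 + 20 = 108

108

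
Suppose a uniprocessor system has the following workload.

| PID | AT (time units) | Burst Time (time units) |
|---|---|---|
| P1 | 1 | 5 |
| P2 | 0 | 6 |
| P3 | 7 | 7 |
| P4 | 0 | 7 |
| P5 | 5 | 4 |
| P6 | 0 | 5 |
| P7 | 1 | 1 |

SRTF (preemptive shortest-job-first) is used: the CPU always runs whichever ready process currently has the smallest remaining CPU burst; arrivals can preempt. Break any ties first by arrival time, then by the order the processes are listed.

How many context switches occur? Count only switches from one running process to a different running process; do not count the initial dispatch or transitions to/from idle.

7

Gantt: | P6 0-1 | P7 1-2 | P6 2-6 | P5 6-10 | P1 10-15 | P2 15-21 | P4 21-28 | P3 28-35 |
Completion: P1=15  P2=21  P3=35  P4=28  P5=10  P6=6  P7=2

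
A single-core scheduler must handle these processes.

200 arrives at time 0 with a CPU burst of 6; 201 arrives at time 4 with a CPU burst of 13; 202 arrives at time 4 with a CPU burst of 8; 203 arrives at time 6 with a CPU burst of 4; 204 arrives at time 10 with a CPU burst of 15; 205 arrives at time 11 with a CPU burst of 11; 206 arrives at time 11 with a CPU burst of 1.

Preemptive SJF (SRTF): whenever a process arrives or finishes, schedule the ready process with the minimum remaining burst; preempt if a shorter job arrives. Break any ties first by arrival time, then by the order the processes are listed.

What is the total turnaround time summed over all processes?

Gantt: | 200 0-6 | 203 6-10 | 202 10-11 | 206 11-12 | 202 12-19 | 205 19-30 | 201 30-43 | 204 43-58 |
Completion: 200=6  201=43  202=19  203=10  204=58  205=30  206=12
Turnaround (C−A): 200=6  201=39  202=15  203=4  204=48  205=19  206=1
Turnaround = completion − arrival: 200=6, 201=39, 202=15, 203=4, 204=48, 205=19, 206=1
Total turnaround = 6 + 39 + 15 + 4 + 48 + 19 + 1 = 132

132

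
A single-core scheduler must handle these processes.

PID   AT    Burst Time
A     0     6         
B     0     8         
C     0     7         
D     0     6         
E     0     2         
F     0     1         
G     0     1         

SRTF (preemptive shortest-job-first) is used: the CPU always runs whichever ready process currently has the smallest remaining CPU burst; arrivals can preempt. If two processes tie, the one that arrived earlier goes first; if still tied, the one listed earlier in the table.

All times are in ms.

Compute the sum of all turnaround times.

Schedule: | F 0-1 | G 1-2 | E 2-4 | A 4-10 | D 10-16 | C 16-23 | B 23-31 |
Completion: A=10  B=31  C=23  D=16  E=4  F=1  G=2
Turnaround (C−A): A=10  B=31  C=23  D=16  E=4  F=1  G=2
Turnaround = completion − arrival: A=10, B=31, C=23, D=16, E=4, F=1, G=2
Total turnaround = 10 + 31 + 23 + 16 + 4 + 1 + 2 = 87

87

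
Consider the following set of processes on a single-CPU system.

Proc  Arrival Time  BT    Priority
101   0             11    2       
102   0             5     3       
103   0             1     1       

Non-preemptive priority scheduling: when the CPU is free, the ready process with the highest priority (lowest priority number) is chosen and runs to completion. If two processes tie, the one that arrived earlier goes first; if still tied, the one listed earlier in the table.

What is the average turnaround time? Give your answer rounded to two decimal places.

10.00

Timeline: | 103 0-1 | 101 1-12 | 102 12-17 |
Completion: 101=12  102=17  103=1
Turnaround times: 101=12, 102=17, 103=1
Average turnaround = (12+17+1) / 3 = 30/3 = 10.00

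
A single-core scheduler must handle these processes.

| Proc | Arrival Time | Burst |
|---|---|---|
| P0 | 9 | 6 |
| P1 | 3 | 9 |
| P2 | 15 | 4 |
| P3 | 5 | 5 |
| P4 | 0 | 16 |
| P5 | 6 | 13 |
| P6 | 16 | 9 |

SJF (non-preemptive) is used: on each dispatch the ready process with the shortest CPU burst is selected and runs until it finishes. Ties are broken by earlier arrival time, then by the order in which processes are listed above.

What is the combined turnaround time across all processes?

Schedule: | P4 0-16 | P2 16-20 | P3 20-25 | P0 25-31 | P1 31-40 | P6 40-49 | P5 49-62 |
Completion: P0=31  P1=40  P2=20  P3=25  P4=16  P5=62  P6=49
Turnaround = completion − arrival: P0=22, P1=37, P2=5, P3=20, P4=16, P5=56, P6=33
Total turnaround = 22 + 37 + 5 + 20 + 16 + 56 + 33 = 189

189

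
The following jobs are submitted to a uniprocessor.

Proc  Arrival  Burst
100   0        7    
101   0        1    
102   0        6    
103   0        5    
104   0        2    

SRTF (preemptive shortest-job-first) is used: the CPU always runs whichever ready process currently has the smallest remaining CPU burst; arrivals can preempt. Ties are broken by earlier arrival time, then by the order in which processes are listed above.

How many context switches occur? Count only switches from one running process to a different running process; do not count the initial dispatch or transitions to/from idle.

4

Schedule: | 101 0-1 | 104 1-3 | 103 3-8 | 102 8-14 | 100 14-21 |
Completion: 100=21  101=1  102=14  103=8  104=3
Turnaround (C−A): 100=21  101=1  102=14  103=8  104=3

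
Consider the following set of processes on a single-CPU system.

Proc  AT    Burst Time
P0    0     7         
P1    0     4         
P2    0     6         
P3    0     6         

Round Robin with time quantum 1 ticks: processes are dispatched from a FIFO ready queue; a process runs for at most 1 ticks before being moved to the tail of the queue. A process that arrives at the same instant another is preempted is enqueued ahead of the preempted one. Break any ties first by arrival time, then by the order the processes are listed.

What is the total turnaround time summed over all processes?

Timeline: | P0 0-1 | P1 1-2 | P2 2-3 | P3 3-4 | P0 4-5 | P1 5-6 | P2 6-7 | P3 7-8 | P0 8-9 | P1 9-10 | P2 10-11 | P3 11-12 | P0 12-13 | P1 13-14 | P2 14-15 | P3 15-16 | P0 16-17 | P2 17-18 | P3 18-19 | P0 19-20 | P2 20-21 | P3 21-22 | P0 22-23 |
Completion: P0=23  P1=14  P2=21  P3=22
Turnaround (C−A): P0=23  P1=14  P2=21  P3=22
Turnaround = completion − arrival: P0=23, P1=14, P2=21, P3=22
Total turnaround = 23 + 14 + 21 + 22 = 80

80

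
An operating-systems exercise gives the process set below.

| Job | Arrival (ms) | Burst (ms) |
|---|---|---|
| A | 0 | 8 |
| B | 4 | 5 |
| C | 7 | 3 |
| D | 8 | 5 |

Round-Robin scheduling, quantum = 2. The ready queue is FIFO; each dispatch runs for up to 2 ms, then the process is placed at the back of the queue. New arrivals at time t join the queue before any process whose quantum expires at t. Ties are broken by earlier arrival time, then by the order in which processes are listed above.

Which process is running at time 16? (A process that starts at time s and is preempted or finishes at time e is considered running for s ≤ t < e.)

B

Gantt: | A 0-4 | B 4-6 | A 6-8 | B 8-10 | C 10-12 | D 12-14 | A 14-16 | B 16-17 | C 17-18 | D 18-21 |
Completion: A=16  B=17  C=18  D=21
Turnaround (C−A): A=16  B=13  C=11  D=13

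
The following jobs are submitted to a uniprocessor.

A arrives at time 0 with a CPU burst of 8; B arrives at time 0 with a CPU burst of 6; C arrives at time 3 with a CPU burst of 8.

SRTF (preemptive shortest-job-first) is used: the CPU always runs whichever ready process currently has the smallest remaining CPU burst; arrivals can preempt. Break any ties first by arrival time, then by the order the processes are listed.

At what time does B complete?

Timeline: | B 0-6 | A 6-14 | C 14-22 |
Completion: A=14  B=6  C=22
Turnaround (C−A): A=14  B=6  C=19

6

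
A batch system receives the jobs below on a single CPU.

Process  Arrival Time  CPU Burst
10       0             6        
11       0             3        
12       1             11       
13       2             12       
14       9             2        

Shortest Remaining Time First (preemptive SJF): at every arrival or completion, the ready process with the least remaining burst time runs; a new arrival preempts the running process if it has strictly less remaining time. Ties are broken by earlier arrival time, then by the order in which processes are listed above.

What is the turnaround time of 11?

Gantt: | 11 0-3 | 10 3-9 | 14 9-11 | 12 11-22 | 13 22-34 |
Completion: 10=9  11=3  12=22  13=34  14=11
Turnaround (C−A): 10=9  11=3  12=21  13=32  14=2
Turnaround(11) = completion − arrival = 3 − 0 = 3

3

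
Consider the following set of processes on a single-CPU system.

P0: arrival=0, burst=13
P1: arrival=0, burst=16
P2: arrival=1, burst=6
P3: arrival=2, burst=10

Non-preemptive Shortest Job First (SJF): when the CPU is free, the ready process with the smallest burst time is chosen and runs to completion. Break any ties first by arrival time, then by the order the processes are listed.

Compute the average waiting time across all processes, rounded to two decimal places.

14.50

Gantt: | P0 0-13 | P2 13-19 | P3 19-29 | P1 29-45 |
Completion: P0=13  P1=45  P2=19  P3=29
Waiting times: P0=0, P1=29, P2=12, P3=17
Average waiting = (0+29+12+17) / 4 = 58/4 = 14.50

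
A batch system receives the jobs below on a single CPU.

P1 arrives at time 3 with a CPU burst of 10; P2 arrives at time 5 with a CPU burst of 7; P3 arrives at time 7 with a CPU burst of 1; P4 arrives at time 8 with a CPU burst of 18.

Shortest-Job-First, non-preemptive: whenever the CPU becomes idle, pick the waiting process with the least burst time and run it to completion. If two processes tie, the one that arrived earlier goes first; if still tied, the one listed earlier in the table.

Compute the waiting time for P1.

0

Gantt: | idle 0-3 | P1 3-13 | P3 13-14 | P2 14-21 | P4 21-39 |
Completion: P1=13  P2=21  P3=14  P4=39
Waiting(P1) = turnaround − burst = 10 − 10 = 0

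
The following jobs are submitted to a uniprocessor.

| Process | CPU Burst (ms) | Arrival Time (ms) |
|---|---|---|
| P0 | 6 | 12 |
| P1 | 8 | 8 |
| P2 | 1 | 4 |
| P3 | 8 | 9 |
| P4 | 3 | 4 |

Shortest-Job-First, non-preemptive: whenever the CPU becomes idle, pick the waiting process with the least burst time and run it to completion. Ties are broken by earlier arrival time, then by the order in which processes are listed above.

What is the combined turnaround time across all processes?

Gantt: | idle 0-4 | P2 4-5 | P4 5-8 | P1 8-16 | P0 16-22 | P3 22-30 |
Completion: P0=22  P1=16  P2=5  P3=30  P4=8
Turnaround (C−A): P0=10  P1=8  P2=1  P3=21  P4=4
Turnaround = completion − arrival: P0=10, P1=8, P2=1, P3=21, P4=4
Total turnaround = 10 + 8 + 1 + 21 + 4 = 44

44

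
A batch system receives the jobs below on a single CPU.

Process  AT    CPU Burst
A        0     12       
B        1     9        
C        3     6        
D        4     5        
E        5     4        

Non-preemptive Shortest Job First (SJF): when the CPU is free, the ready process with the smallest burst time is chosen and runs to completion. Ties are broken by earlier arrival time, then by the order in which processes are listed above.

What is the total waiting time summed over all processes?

63

Gantt: | A 0-12 | E 12-16 | D 16-21 | C 21-27 | B 27-36 |
Completion: A=12  B=36  C=27  D=21  E=16
Waiting = turnaround − burst: A=0, B=26, C=18, D=12, E=7
Total waiting = 0 + 26 + 18 + 12 + 7 = 63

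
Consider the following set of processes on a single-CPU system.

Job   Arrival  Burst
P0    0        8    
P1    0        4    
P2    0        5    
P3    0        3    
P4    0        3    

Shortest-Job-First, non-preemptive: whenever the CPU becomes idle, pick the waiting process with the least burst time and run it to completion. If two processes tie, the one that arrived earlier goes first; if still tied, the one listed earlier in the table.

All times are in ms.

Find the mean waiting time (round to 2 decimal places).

Gantt: | P3 0-3 | P4 3-6 | P1 6-10 | P2 10-15 | P0 15-23 |
Completion: P0=23  P1=10  P2=15  P3=3  P4=6
Turnaround (C−A): P0=23  P1=10  P2=15  P3=3  P4=6
Waiting times: P0=15, P1=6, P2=10, P3=0, P4=3
Average waiting = (15+6+10+0+3) / 5 = 34/5 = 6.80

6.80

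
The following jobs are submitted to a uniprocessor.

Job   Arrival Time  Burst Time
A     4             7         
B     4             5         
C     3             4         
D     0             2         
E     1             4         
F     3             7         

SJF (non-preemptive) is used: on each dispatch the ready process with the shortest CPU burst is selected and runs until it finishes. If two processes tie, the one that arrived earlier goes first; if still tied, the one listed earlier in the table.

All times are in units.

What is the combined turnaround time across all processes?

69

Gantt: | D 0-2 | E 2-6 | C 6-10 | B 10-15 | F 15-22 | A 22-29 |
Completion: A=29  B=15  C=10  D=2  E=6  F=22
Turnaround = completion − arrival: A=25, B=11, C=7, D=2, E=5, F=19
Total turnaround = 25 + 11 + 7 + 2 + 5 + 19 = 69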